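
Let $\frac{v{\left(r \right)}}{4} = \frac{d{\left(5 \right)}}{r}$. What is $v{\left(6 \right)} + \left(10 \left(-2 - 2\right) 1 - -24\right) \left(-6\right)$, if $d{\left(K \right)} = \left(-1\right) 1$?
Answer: $\frac{286}{3} \approx 95.333$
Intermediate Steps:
$d{\left(K \right)} = -1$
$v{\left(r \right)} = - \frac{4}{r}$ ($v{\left(r \right)} = 4 \left(- \frac{1}{r}\right) = - \frac{4}{r}$)
$v{\left(6 \right)} + \left(10 \left(-2 - 2\right) 1 - -24\right) \left(-6\right) = - \frac{4}{6} + \left(10 \left(-2 - 2\right) 1 - -24\right) \left(-6\right) = \left(-4\right) \frac{1}{6} + \left(10 \left(\left(-4\right) 1\right) + 24\right) \left(-6\right) = - \frac{2}{3} + \left(10 \left(-4\right) + 24\right) \left(-6\right) = - \frac{2}{3} + \left(-40 + 24\right) \left(-6\right) = - \frac{2}{3} - -96 = - \frac{2}{3} + 96 = \frac{286}{3}$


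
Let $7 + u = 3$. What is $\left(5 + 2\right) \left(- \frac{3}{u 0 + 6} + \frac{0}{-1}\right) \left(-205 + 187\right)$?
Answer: $63$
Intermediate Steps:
$u = -4$ ($u = -7 + 3 = -4$)
$\left(5 + 2\right) \left(- \frac{3}{u 0 + 6} + \frac{0}{-1}\right) \left(-205 + 187\right) = \left(5 + 2\right) \left(- \frac{3}{\left(-4\right) 0 + 6} + \frac{0}{-1}\right) \left(-205 + 187\right) = 7 \left(- \frac{3}{0 + 6} + 0 \left(-1\right)\right) \left(-18\right) = 7 \left(- \frac{3}{6} + 0\right) \left(-18\right) = 7 \left(\left(-3\right) \frac{1}{6} + 0\right) \left(-18\right) = 7 \left(- \frac{1}{2} + 0\right) \left(-18\right) = 7 \left(- \frac{1}{2}\right) \left(-18\right) = \left(- \frac{7}{2}\right) \left(-18\right) = 63$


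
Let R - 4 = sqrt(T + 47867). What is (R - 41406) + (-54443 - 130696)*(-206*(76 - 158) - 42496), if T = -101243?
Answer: 4740257554 + 8*I*sqrt(834) ≈ 4.7403e+9 + 231.03*I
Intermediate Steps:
R = 4 + 8*I*sqrt(834) (R = 4 + sqrt(-101243 + 47867) = 4 + sqrt(-53376) = 4 + 8*I*sqrt(834) ≈ 4.0 + 231.03*I)
(R - 41406) + (-54443 - 130696)*(-206*(76 - 158) - 42496) = ((4 + 8*I*sqrt(834)) - 41406) + (-54443 - 130696)*(-206*(76 - 158) - 42496) = (-41402 + 8*I*sqrt(834)) - 185139*(-206*(-82) - 42496) = (-41402 + 8*I*sqrt(834)) - 185139*(16892 - 42496) = (-41402 + 8*I*sqrt(834)) - 185139*(-25604) = (-41402 + 8*I*sqrt(834)) + 4740298956 = 4740257554 + 8*I*sqrt(834)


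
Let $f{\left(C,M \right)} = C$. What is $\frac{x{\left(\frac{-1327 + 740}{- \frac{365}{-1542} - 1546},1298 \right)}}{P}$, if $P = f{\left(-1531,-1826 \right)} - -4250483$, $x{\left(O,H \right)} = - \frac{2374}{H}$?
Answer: $- \frac{1187}{2757569848} \approx -4.3045 \cdot 10^{-7}$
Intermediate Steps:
$P = 4248952$ ($P = -1531 - -4250483 = -1531 + 4250483 = 4248952$)
$\frac{x{\left(\frac{-1327 + 740}{- \frac{365}{-1542} - 1546},1298 \right)}}{P} = \frac{\left(-2374\right) \frac{1}{1298}}{4248952} = \left(-2374\right) \frac{1}{1298} \cdot \frac{1}{4248952} = \left(- \frac{1187}{649}\right) \frac{1}{4248952} = - \frac{1187}{2757569848}$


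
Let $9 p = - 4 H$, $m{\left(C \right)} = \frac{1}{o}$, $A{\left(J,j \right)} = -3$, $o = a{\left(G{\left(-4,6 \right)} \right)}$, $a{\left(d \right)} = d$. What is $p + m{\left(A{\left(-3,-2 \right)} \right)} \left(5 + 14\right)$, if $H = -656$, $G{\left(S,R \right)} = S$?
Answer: $\frac{10325}{36} \approx 286.81$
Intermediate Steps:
$o = -4$
$m{\left(C \right)} = - \frac{1}{4}$ ($m{\left(C \right)} = \frac{1}{-4} = - \frac{1}{4}$)
$p = \frac{2624}{9}$ ($p = \frac{\left(-4\right) \left(-656\right)}{9} = \frac{1}{9} \cdot 2624 = \frac{2624}{9} \approx 291.56$)
$p + m{\left(A{\left(-3,-2 \right)} \right)} \left(5 + 14\right) = \frac{2624}{9} - \frac{5 + 14}{4} = \frac{2624}{9} - \frac{19}{4} = \frac{10325}{36}$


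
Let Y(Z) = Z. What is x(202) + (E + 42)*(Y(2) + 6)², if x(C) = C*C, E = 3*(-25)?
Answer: 38692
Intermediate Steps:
E = -75
x(C) = C²
x(202) + (E + 42)*(Y(2) + 6)² = 202² + (-75 + 42)*(2 + 6)² = 40804 - 33*8² = 40804 - 33*64 = 40804 - 2112 = 38692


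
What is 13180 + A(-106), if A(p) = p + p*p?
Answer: 24310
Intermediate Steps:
A(p) = p + p²
13180 + A(-106) = 13180 - 106*(1 - 106) = 13180 - 106*(-105) = 13180 + 11130 = 24310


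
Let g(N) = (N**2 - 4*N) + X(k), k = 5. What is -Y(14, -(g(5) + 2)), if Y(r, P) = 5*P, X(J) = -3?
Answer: 20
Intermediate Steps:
g(N) = -3 + N**2 - 4*N (g(N) = (N**2 - 4*N) - 3 = -3 + N**2 - 4*N)
-Y(14, -(g(5) + 2)) = -5*(-((-3 + 5**2 - 4*5) + 2)) = -5*(-((-3 + 25 - 20) + 2)) = -5*(-(2 + 2)) = -5*(-1*4) = -5*(-4) = -1*(-20) = 20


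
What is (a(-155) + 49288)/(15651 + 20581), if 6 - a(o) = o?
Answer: 49449/36232 ≈ 1.3648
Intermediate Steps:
a(o) = 6 - o
(a(-155) + 49288)/(15651 + 20581) = ((6 - 1*(-155)) + 49288)/(15651 + 20581) = ((6 + 155) + 49288)/36232 = (161 + 49288)*(1/36232) = 49449*(1/36232) = 49449/36232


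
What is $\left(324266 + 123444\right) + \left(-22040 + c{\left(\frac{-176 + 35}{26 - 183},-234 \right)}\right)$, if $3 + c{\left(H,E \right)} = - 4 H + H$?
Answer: $\frac{66829296}{157} \approx 4.2566 \cdot 10^{5}$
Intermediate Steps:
$c{\left(H,E \right)} = -3 - 3 H$ ($c{\left(H,E \right)} = -3 + \left(- 4 H + H\right) = -3 - 3 H$)
$\left(324266 + 123444\right) + \left(-22040 + c{\left(\frac{-176 + 35}{26 - 183},-234 \right)}\right) = \left(324266 + 123444\right) - \left(22043 + \frac{3 \left(-176 + 35\right)}{26 - 183}\right) = 447710 - \left(22043 + 3 \left(-141\right) \frac{1}{-157}\right) = 447710 - \left(22043 + 3 \left(-141\right) \left(- \frac{1}{157}\right)\right) = 447710 - \frac{3461174}{157} = \frac{66829296}{157}$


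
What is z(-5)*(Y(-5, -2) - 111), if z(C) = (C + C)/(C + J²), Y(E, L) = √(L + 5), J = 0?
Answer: -222 + 2*√3 ≈ -218.54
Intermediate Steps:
Y(E, L) = √(5 + L)
z(C) = 2 (z(C) = (C + C)/(C + 0²) = (2*C)/(C + 0) = (2*C)/C = 2)
z(-5)*(Y(-5, -2) - 111) = 2*(√(5 - 2) - 111) = 2*(√3 - 111) = 2*(-111 + √3) = -222 + 2*√3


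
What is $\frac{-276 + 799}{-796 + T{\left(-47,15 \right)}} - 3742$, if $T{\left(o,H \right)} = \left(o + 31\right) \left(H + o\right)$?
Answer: $- \frac{1063251}{284} \approx -3743.8$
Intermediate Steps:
$T{\left(o,H \right)} = \left(31 + o\right) \left(H + o\right)$
$\frac{-276 + 799}{-796 + T{\left(-47,15 \right)}} - 3742 = \frac{-276 + 799}{-796 + \left(\left(-47\right)^{2} + 31 \cdot 15 + 31 \left(-47\right) + 15 \left(-47\right)\right)} - 3742 = \frac{523}{-796 + \left(2209 + 465 - 1457 - 705\right)} - 3742 = \frac{523}{-796 + 512} - 3742 = \frac{523}{-284} - 3742 = 523 \left(- \frac{1}{284}\right) - 3742 = - \frac{523}{284} - 3742 = - \frac{1063251}{284}$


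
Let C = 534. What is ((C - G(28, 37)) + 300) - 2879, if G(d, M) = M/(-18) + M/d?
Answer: -515155/252 ≈ -2044.3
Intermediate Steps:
G(d, M) = -M/18 + M/d (G(d, M) = M*(-1/18) + M/d = -M/18 + M/d)
((C - G(28, 37)) + 300) - 2879 = ((534 - (-1/18*37 + 37/28)) + 300) - 2879 = ((534 - (-37/18 + 37*(1/28))) + 300) - 2879 = ((534 - (-37/18 + 37/28)) + 300) - 2879 = ((534 - 1*(-185/252)) + 300) - 2879 = ((534 + 185/252) + 300) - 2879 = (134753/252 + 300) - 2879 = 210353/252 - 2879 = -515155/252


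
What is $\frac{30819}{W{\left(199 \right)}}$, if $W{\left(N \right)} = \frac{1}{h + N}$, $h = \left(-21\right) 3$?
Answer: $4191384$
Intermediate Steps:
$h = -63$
$W{\left(N \right)} = \frac{1}{-63 + N}$
$\frac{30819}{W{\left(199 \right)}} = \frac{30819}{\frac{1}{-63 + 199}} = \frac{30819}{\frac{1}{136}} = 30819 \frac{1}{\frac{1}{136}} = 30819 \cdot 136 = 4191384$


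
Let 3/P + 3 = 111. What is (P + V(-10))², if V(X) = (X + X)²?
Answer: 207388801/1296 ≈ 1.6002e+5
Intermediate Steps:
P = 1/36 (P = 3/(-3 + 111) = 3/108 = 3*(1/108) = 1/36 ≈ 0.027778)
V(X) = 4*X² (V(X) = (2*X)² = 4*X²)
(P + V(-10))² = (1/36 + 4*(-10)²)² = (1/36 + 4*100)² = (1/36 + 400)² = (14401/36)² = 207388801/1296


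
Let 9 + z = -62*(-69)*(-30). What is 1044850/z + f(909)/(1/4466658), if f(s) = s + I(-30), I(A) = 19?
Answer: 532014128286926/128349 ≈ 4.1451e+9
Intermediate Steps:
z = -128349 (z = -9 - 62*(-69)*(-30) = -9 + 4278*(-30) = -9 - 128340 = -128349)
f(s) = 19 + s (f(s) = s + 19 = 19 + s)
1044850/z + f(909)/(1/4466658) = 1044850/(-128349) + (19 + 909)/(1/4466658) = 1044850*(-1/128349) + 928/(1/4466658) = -1044850/128349 + 928*4466658 = -1044850/128349 + 4145058624 = 532014128286926/128349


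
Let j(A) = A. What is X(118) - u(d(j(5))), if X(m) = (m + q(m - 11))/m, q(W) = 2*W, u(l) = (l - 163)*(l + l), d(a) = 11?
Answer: 197462/59 ≈ 3346.8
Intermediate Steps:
u(l) = 2*l*(-163 + l) (u(l) = (-163 + l)*(2*l) = 2*l*(-163 + l))
X(m) = (-22 + 3*m)/m (X(m) = (m + 2*(m - 11))/m = (m + 2*(-11 + m))/m = (m + (-22 + 2*m))/m = (-22 + 3*m)/m)
X(118) - u(d(j(5))) = (3 - 22/118) - 2*11*(-163 + 11) = (3 - 22*1/118) - 2*11*(-152) = (3 - 11/59) - 1*(-3344) = 166/59 + 3344 = 197462/59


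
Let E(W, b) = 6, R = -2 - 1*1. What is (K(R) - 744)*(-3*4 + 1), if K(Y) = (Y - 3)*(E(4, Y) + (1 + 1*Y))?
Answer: 8448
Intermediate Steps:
R = -3 (R = -2 - 1 = -3)
K(Y) = (-3 + Y)*(7 + Y) (K(Y) = (Y - 3)*(6 + (1 + 1*Y)) = (-3 + Y)*(6 + (1 + Y)) = (-3 + Y)*(7 + Y))
(K(R) - 744)*(-3*4 + 1) = ((-21 + (-3)² + 4*(-3)) - 744)*(-3*4 + 1) = ((-21 + 9 - 12) - 744)*(-12 + 1) = (-24 - 744)*(-11) = -768*(-11) = 8448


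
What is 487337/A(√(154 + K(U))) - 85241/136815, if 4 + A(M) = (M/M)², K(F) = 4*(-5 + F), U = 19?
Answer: -7408363042/45605 ≈ -1.6245e+5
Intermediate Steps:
K(F) = -20 + 4*F
A(M) = -3 (A(M) = -4 + (M/M)² = -4 + 1² = -4 + 1 = -3)
487337/A(√(154 + K(U))) - 85241/136815 = 487337/(-3) - 85241/136815 = 487337*(-⅓) - 85241*1/136815 = -487337/3 - 85241/136815 = -7408363042/45605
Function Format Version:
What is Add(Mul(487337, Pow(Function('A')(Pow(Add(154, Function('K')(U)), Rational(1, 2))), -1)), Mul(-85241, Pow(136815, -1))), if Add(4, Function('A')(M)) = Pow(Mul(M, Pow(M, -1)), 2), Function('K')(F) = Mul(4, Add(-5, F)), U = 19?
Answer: Rational(-7408363042, 45605) ≈ -1.6245e+5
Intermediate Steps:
Function('K')(F) = Add(-20, Mul(4, F))
Function('A')(M) = -3 (Function('A')(M) = Add(-4, Pow(Mul(M, Pow(M, -1)), 2)) = Add(-4, Pow(1, 2)) = Add(-4, 1) = -3)
Add(Mul(487337, Pow(Function('A')(Pow(Add(154, Function('K')(U)), Rational(1, 2))), -1)), Mul(-85241, Pow(136815, -1))) = Add(Mul(487337, Pow(-3, -1)), Mul(-85241, Pow(136815, -1))) = Add(Mul(487337, Rational(-1, 3)), Mul(-85241, Rational(1, 136815))) = Add(Rational(-487337, 3), Rational(-85241, 136815)) = Rational(-7408363042, 45605)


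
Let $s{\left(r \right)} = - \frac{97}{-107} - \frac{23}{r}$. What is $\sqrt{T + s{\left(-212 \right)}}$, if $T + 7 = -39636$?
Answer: $\frac{i \sqrt{5099583161077}}{11342} \approx 199.1 i$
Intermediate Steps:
$T = -39643$ ($T = -7 - 39636 = -39643$)
$s{\left(r \right)} = \frac{97}{107} - \frac{23}{r}$ ($s{\left(r \right)} = \left(-97\right) \left(- \frac{1}{107}\right) - \frac{23}{r} = \frac{97}{107} - \frac{23}{r}$)
$\sqrt{T + s{\left(-212 \right)}} = \sqrt{-39643 + \left(\frac{97}{107} - \frac{23}{-212}\right)} = \sqrt{-39643 + \left(\frac{97}{107} - - \frac{23}{212}\right)} = \sqrt{-39643 + \left(\frac{97}{107} + \frac{23}{212}\right)} = \sqrt{-39643 + \frac{23025}{22684}} = \sqrt{- \frac{899238787}{22684}} = \frac{i \sqrt{5099583161077}}{11342}$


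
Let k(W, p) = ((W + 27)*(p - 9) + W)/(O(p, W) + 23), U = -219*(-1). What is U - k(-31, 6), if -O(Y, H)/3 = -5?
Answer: 439/2 ≈ 219.50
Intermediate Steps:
U = 219
O(Y, H) = 15 (O(Y, H) = -3*(-5) = 15)
k(W, p) = W/38 + (-9 + p)*(27 + W)/38 (k(W, p) = ((W + 27)*(p - 9) + W)/(15 + 23) = ((27 + W)*(-9 + p) + W)/38 = ((-9 + p)*(27 + W) + W)*(1/38) = (W + (-9 + p)*(27 + W))*(1/38) = W/38 + (-9 + p)*(27 + W)/38)
U - k(-31, 6) = 219 - (-243/38 - 4/19*(-31) + (27/38)*6 + (1/38)*(-31)*6) = 219 - (-243/38 + 124/19 + 81/19 - 93/19) = 219 - 1*(-1/2) = 219 + 1/2 = 439/2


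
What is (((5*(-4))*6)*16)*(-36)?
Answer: 69120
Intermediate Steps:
(((5*(-4))*6)*16)*(-36) = (-20*6*16)*(-36) = -120*16*(-36) = -1920*(-36) = 69120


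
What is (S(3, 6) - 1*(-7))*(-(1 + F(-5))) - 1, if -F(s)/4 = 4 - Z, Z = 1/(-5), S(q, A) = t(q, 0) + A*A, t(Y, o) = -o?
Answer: 3392/5 ≈ 678.40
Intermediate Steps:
S(q, A) = A**2 (S(q, A) = -1*0 + A*A = 0 + A**2 = A**2)
Z = -1/5 ≈ -0.20000
F(s) = -84/5 (F(s) = -4*(4 - 1*(-1/5)) = -4*(4 + 1/5) = -4*21/5 = -84/5)
(S(3, 6) - 1*(-7))*(-(1 + F(-5))) - 1 = (6**2 - 1*(-7))*(-(1 - 84/5)) - 1 = (36 + 7)*(-1*(-79/5)) - 1 = 43*(79/5) - 1 = 3397/5 - 1 = 3392/5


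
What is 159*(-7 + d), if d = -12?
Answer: -3021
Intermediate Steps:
159*(-7 + d) = 159*(-7 - 12) = 159*(-19) = -3021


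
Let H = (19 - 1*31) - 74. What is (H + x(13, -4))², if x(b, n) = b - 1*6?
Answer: 6241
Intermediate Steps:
x(b, n) = -6 + b (x(b, n) = b - 6 = -6 + b)
H = -86 (H = (19 - 31) - 74 = -12 - 74 = -86)
(H + x(13, -4))² = (-86 + (-6 + 13))² = (-86 + 7)² = (-79)² = 6241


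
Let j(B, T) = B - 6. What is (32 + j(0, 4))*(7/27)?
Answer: 182/27 ≈ 6.7407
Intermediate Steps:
j(B, T) = -6 + B
(32 + j(0, 4))*(7/27) = (32 + (-6 + 0))*(7/27) = (32 - 6)*(7*(1/27)) = 26*(7/27) = 182/27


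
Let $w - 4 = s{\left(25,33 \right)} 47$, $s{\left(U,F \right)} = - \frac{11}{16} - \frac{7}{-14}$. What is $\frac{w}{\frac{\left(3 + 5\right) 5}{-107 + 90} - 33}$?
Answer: $\frac{1309}{9616} \approx 0.13613$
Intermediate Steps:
$s{\left(U,F \right)} = - \frac{3}{16}$ ($s{\left(U,F \right)} = \left(-11\right) \frac{1}{16} - - \frac{1}{2} = - \frac{11}{16} + \frac{1}{2} = - \frac{3}{16}$)
$w = - \frac{77}{16}$ ($w = 4 - \frac{141}{16} = - \frac{77}{16} \approx -4.8125$)
$\frac{w}{\frac{\left(3 + 5\right) 5}{-107 + 90} - 33} = - \frac{77}{16 \left(\frac{\left(3 + 5\right) 5}{-107 + 90} - 33\right)} = - \frac{77}{16 \left(\frac{8 \cdot 5}{-17} - 33\right)} = - \frac{77}{16 \left(\left(- \frac{1}{17}\right) 40 - 33\right)} = - \frac{77}{16 \left(- \frac{40}{17} - 33\right)} = - \frac{77}{16 \left(- \frac{601}{17}\right)} = \left(- \frac{77}{16}\right) \left(- \frac{17}{601}\right) = \frac{1309}{9616}$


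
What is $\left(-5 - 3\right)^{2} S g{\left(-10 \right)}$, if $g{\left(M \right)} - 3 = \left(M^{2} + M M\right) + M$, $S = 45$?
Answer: $555840$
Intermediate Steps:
$g{\left(M \right)} = 3 + M + 2 M^{2}$ ($g{\left(M \right)} = 3 + \left(\left(M^{2} + M M\right) + M\right) = 3 + \left(\left(M^{2} + M^{2}\right) + M\right) = 3 + \left(2 M^{2} + M\right) = 3 + \left(M + 2 M^{2}\right) = 3 + M + 2 M^{2}$)
$\left(-5 - 3\right)^{2} S g{\left(-10 \right)} = \left(-5 - 3\right)^{2} \cdot 45 \left(3 - 10 + 2 \left(-10\right)^{2}\right) = \left(-8\right)^{2} \cdot 45 \left(3 - 10 + 2 \cdot 100\right) = 64 \cdot 45 \left(3 - 10 + 200\right) = 2880 \cdot 193 = 555840$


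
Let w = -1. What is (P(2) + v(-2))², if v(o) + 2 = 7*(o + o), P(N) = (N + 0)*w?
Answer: 1024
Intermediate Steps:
P(N) = -N (P(N) = (N + 0)*(-1) = N*(-1) = -N)
v(o) = -2 + 14*o (v(o) = -2 + 7*(o + o) = -2 + 7*(2*o) = -2 + 14*o)
(P(2) + v(-2))² = (-1*2 + (-2 + 14*(-2)))² = (-2 + (-2 - 28))² = (-2 - 30)² = (-32)² = 1024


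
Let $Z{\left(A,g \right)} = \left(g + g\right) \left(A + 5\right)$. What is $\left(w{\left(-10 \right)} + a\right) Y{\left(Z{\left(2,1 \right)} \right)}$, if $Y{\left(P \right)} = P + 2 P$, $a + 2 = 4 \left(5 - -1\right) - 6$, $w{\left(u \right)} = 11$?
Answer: $1134$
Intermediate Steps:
$Z{\left(A,g \right)} = 2 g \left(5 + A\right)$
$a = 16$ ($a = -2 - \left(6 - 4 \left(5 - -1\right)\right) = -2 - \left(6 - 4 \left(5 + 1\right)\right) = -2 + \left(4 \cdot 6 - 6\right) = -2 + \left(24 - 6\right) = -2 + 18 = 16$)
$Y{\left(P \right)} = 3 P$
$\left(w{\left(-10 \right)} + a\right) Y{\left(Z{\left(2,1 \right)} \right)} = \left(11 + 16\right) 3 \cdot 2 \cdot 1 \left(5 + 2\right) = 27 \cdot 3 \cdot 2 \cdot 1 \cdot 7 = 27 \cdot 3 \cdot 14 = 27 \cdot 42 = 1134$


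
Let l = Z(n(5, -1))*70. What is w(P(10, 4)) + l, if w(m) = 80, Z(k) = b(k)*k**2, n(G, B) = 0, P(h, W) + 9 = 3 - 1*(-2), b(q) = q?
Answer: 80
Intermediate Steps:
P(h, W) = -4 (P(h, W) = -9 + (3 - 1*(-2)) = -9 + (3 + 2) = -9 + 5 = -4)
Z(k) = k**3 (Z(k) = k*k**2 = k**3)
l = 0 (l = 0**3*70 = 0*70 = 0)
w(P(10, 4)) + l = 80 + 0 = 80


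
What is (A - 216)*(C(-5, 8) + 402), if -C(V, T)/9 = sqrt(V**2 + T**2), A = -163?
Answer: -152358 + 3411*sqrt(89) ≈ -1.2018e+5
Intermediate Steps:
C(V, T) = -9*sqrt(T**2 + V**2) (C(V, T) = -9*sqrt(V**2 + T**2) = -9*sqrt(T**2 + V**2))
(A - 216)*(C(-5, 8) + 402) = (-163 - 216)*(-9*sqrt(8**2 + (-5)**2) + 402) = -379*(-9*sqrt(64 + 25) + 402) = -379*(-9*sqrt(89) + 402) = -379*(402 - 9*sqrt(89)) = -152358 + 3411*sqrt(89)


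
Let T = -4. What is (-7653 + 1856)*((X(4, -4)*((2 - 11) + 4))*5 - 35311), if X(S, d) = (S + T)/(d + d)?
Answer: 204697867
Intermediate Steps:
X(S, d) = (-4 + S)/(2*d) (X(S, d) = (S - 4)/(d + d) = (-4 + S)/((2*d)) = (-4 + S)*(1/(2*d)) = (-4 + S)/(2*d))
(-7653 + 1856)*((X(4, -4)*((2 - 11) + 4))*5 - 35311) = (-7653 + 1856)*((((1/2)*(-4 + 4)/(-4))*((2 - 11) + 4))*5 - 35311) = -5797*((((1/2)*(-1/4)*0)*(-9 + 4))*5 - 35311) = -5797*((0*(-5))*5 - 35311) = -5797*(0*5 - 35311) = -5797*(0 - 35311) = -5797*(-35311) = 204697867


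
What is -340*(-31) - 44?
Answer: 10496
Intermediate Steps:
-340*(-31) - 44 = -85*(-124) - 44 = 10540 - 44 = 10496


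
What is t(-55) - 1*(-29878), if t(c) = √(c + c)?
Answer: 29878 + I*√110 ≈ 29878.0 + 10.488*I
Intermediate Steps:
t(c) = √2*√c (t(c) = √(2*c) = √2*√c)
t(-55) - 1*(-29878) = √2*√(-55) - 1*(-29878) = √2*(I*√55) + 29878 = I*√110 + 29878 = 29878 + I*√110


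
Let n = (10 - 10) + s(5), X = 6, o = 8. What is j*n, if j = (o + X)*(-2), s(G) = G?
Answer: -140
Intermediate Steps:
j = -28 (j = (8 + 6)*(-2) = 14*(-2) = -28)
n = 5 (n = (10 - 10) + 5 = 0 + 5 = 5)
j*n = -28*5 = -140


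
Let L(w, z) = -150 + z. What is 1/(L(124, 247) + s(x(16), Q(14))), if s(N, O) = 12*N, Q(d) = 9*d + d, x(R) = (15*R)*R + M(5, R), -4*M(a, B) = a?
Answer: 1/46162 ≈ 2.1663e-5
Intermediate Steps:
M(a, B) = -a/4
x(R) = -5/4 + 15*R**2 (x(R) = (15*R)*R - 1/4*5 = 15*R**2 - 5/4 = -5/4 + 15*R**2)
Q(d) = 10*d
1/(L(124, 247) + s(x(16), Q(14))) = 1/((-150 + 247) + 12*(-5/4 + 15*16**2)) = 1/(97 + 12*(-5/4 + 15*256)) = 1/(97 + 12*(-5/4 + 3840)) = 1/(97 + 12*(15355/4)) = 1/(97 + 46065) = 1/46162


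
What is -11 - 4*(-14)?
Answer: 45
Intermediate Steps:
-11 - 4*(-14) = -11 + 56 = 45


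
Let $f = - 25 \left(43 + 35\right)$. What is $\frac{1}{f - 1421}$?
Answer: $- \frac{1}{3371} \approx -0.00029665$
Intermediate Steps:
$f = -1950$ ($f = \left(-25\right) 78 = -1950$)
$\frac{1}{f - 1421} = \frac{1}{-1950 - 1421} = \frac{1}{-3371} = - \frac{1}{3371}$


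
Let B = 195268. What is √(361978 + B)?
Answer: √557246 ≈ 746.49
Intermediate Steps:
√(361978 + B) = √(361978 + 195268) = √557246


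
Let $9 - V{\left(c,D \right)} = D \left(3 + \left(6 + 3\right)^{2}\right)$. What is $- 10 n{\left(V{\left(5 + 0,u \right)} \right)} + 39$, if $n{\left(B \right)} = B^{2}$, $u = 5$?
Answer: $-1689171$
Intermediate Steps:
$V{\left(c,D \right)} = 9 - 84 D$ ($V{\left(c,D \right)} = 9 - D \left(3 + \left(6 + 3\right)^{2}\right) = 9 - D \left(3 + 9^{2}\right) = 9 - D \left(3 + 81\right) = 9 - D 84 = 9 - 84 D$)
$- 10 n{\left(V{\left(5 + 0,u \right)} \right)} + 39 = - 10 \left(9 - 420\right)^{2} + 39 = - 10 \left(-411\right)^{2} + 39 = \left(-10\right) 168921 + 39 = -1689210 + 39 = -1689171$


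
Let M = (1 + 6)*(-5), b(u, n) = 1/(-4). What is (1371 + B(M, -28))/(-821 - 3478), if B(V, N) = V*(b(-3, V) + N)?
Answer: -9439/17196 ≈ -0.54891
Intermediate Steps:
b(u, n) = -¼
M = -35 (M = 7*(-5) = -35)
B(V, N) = V*(-¼ + N)
(1371 + B(M, -28))/(-821 - 3478) = (1371 - 35*(-¼ - 28))/(-821 - 3478) = (1371 - 35*(-113/4))/(-4299) = (1371 + 3955/4)*(-1/4299) = (9439/4)*(-1/4299) = -9439/17196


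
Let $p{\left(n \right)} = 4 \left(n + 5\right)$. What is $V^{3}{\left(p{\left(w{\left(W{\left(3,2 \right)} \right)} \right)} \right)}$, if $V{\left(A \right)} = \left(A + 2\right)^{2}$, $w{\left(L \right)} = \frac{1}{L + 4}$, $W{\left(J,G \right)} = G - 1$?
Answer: $\frac{2194972623936}{15625} \approx 1.4048 \cdot 10^{8}$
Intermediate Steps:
$W{\left(J,G \right)} = -1 + G$
$w{\left(L \right)} = \frac{1}{4 + L}$
$p{\left(n \right)} = 20 + 4 n$ ($p{\left(n \right)} = 4 \left(5 + n\right) = 20 + 4 n$)
$V{\left(A \right)} = \left(2 + A\right)^{2}$
$V^{3}{\left(p{\left(w{\left(W{\left(3,2 \right)} \right)} \right)} \right)} = \left(\left(2 + \left(20 + \frac{4}{4 + \left(-1 + 2\right)}\right)\right)^{2}\right)^{3} = \left(\left(2 + \left(20 + \frac{4}{4 + 1}\right)\right)^{2}\right)^{3} = \left(\left(2 + \left(20 + \frac{4}{5}\right)\right)^{2}\right)^{3} = \left(\left(2 + \frac{104}{5}\right)^{2}\right)^{3} = \left(\left(\frac{114}{5}\right)^{2}\right)^{3} = \left(\frac{12996}{25}\right)^{3} = \frac{2194972623936}{15625}$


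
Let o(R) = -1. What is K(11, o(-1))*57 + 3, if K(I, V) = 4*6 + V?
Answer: 1314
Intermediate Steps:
K(I, V) = 24 + V
K(11, o(-1))*57 + 3 = (24 - 1)*57 + 3 = 23*57 + 3 = 1311 + 3 = 1314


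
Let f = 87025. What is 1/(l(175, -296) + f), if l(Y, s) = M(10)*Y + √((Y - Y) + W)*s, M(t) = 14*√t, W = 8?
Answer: 1/(87025 - 592*√2 + 2450*√10) ≈ 1.0646e-5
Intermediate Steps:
l(Y, s) = 2*s*√2 + 14*Y*√10 (l(Y, s) = (14*√10)*Y + √((Y - Y) + 8)*s = 14*Y*√10 + √(0 + 8)*s = 14*Y*√10 + √8*s = 14*Y*√10 + (2*√2)*s = 14*Y*√10 + 2*s*√2 = 2*s*√2 + 14*Y*√10)
1/(l(175, -296) + f) = 1/((2*(-296)*√2 + 14*175*√10) + 87025) = 1/((-592*√2 + 2450*√10) + 87025) = 1/(87025 - 592*√2 + 2450*√10)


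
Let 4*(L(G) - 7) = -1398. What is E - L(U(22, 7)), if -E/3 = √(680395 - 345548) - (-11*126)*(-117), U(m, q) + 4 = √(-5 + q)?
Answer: 973657/2 - 3*√334847 ≈ 4.8509e+5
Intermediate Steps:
U(m, q) = -4 + √(-5 + q)
L(G) = -685/2 (L(G) = 7 + (¼)*(-1398) = 7 - 699/2 = -685/2)
E = 486486 - 3*√334847 (E = -3*(√(680395 - 345548) - (-11*126)*(-117)) = -3*(√334847 - (-1386)*(-117)) = -3*(√334847 - 1*162162) = -3*(√334847 - 162162) = -3*(-162162 + √334847) = 486486 - 3*√334847 ≈ 4.8475e+5)
E - L(U(22, 7)) = (486486 - 3*√334847) - 1*(-685/2) = (486486 - 3*√334847) + 685/2 = 973657/2 - 3*√334847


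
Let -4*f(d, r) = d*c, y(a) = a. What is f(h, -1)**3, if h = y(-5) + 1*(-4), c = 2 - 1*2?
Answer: 0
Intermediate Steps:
c = 0 (c = 2 - 2 = 0)
h = -9 (h = -5 + 1*(-4) = -5 - 4 = -9)
f(d, r) = 0 (f(d, r) = -d*0/4 = -1/4*0 = 0)
f(h, -1)**3 = 0**3 = 0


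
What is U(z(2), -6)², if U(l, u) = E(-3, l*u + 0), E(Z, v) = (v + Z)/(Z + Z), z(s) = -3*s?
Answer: 121/4 ≈ 30.250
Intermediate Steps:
E(Z, v) = (Z + v)/(2*Z) (E(Z, v) = (Z + v)/((2*Z)) = (Z + v)*(1/(2*Z)) = (Z + v)/(2*Z))
U(l, u) = ½ - l*u/6 (U(l, u) = (½)*(-3 + (l*u + 0))/(-3) = (½)*(-⅓)*(-3 + l*u) = ½ - l*u/6)
U(z(2), -6)² = (½ - ⅙*(-3*2)*(-6))² = (½ - ⅙*(-6)*(-6))² = (½ - 6)² = (-11/2)² = 121/4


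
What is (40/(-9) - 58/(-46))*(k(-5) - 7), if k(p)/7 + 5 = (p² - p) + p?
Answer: -87647/207 ≈ -423.42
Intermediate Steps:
k(p) = -35 + 7*p² (k(p) = -35 + 7*((p² - p) + p) = -35 + 7*p²)
(40/(-9) - 58/(-46))*(k(-5) - 7) = (40/(-9) - 58/(-46))*((-35 + 7*(-5)²) - 7) = (40*(-⅑) - 58*(-1/46))*((-35 + 7*25) - 7) = (-40/9 + 29/23)*((-35 + 175) - 7) = -659*(140 - 7)/207 = -659/207*133 = -87647/207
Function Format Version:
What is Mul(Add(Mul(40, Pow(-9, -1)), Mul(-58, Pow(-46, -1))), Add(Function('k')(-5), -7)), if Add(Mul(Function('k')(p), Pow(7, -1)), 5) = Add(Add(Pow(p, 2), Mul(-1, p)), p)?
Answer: Rational(-87647, 207) ≈ -423.42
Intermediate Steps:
Function('k')(p) = Add(-35, Mul(7, Pow(p, 2))) (Function('k')(p) = Add(-35, Mul(7, Add(Add(Pow(p, 2), Mul(-1, p)), p))) = Add(-35, Mul(7, Pow(p, 2))))
Mul(Add(Mul(40, Pow(-9, -1)), Mul(-58, Pow(-46, -1))), Add(Function('k')(-5), -7)) = Mul(Add(Mul(40, Pow(-9, -1)), Mul(-58, Pow(-46, -1))), Add(Add(-35, Mul(7, Pow(-5, 2))), -7)) = Mul(Add(Mul(40, Rational(-1, 9)), Mul(-58, Rational(-1, 46))), Add(Add(-35, Mul(7, 25)), -7)) = Mul(Add(Rational(-40, 9), Rational(29, 23)), Add(Add(-35, 175), -7)) = Mul(Rational(-659, 207), Add(140, -7)) = Mul(Rational(-659, 207), 133) = Rational(-87647, 207)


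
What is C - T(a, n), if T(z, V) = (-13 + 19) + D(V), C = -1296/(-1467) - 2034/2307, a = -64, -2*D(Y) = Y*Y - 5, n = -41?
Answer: 104288926/125347 ≈ 832.00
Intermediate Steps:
D(Y) = 5/2 - Y**2/2 (D(Y) = -(Y*Y - 5)/2 = -(Y**2 - 5)/2 = -(-5 + Y**2)/2 = 5/2 - Y**2/2)
C = 222/125347 (C = -1296*(-1/1467) - 2034*1/2307 = 144/163 - 678/769 = 222/125347 ≈ 0.0017711)
T(z, V) = 17/2 - V**2/2 (T(z, V) = (-13 + 19) + (5/2 - V**2/2) = 6 + (5/2 - V**2/2) = 17/2 - V**2/2)
C - T(a, n) = 222/125347 - (17/2 - 1/2*(-41)**2) = 222/125347 - (17/2 - 1/2*1681) = 222/125347 - (17/2 - 1681/2) = 222/125347 - 1*(-832) = 222/125347 + 832 = 104288926/125347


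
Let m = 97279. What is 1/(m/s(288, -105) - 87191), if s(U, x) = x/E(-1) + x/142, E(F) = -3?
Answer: -695/58624371 ≈ -1.1855e-5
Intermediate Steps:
s(U, x) = -139*x/426 (s(U, x) = x/(-3) + x/142 = x*(-1/3) + x*(1/142) = -x/3 + x/142 = -139*x/426)
1/(m/s(288, -105) - 87191) = 1/(97279/((-139/426*(-105))) - 87191) = 1/(97279/(4865/142) - 87191) = 1/(97279*(142/4865) - 87191) = 1/(1973374/695 - 87191) = 1/(-58624371/695) = -695/58624371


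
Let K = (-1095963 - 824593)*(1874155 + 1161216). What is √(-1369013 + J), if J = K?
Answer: 3*I*√647733483921 ≈ 2.4145e+6*I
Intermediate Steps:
K = -5829599986276 (K = -1920556*3035371 = -5829599986276)
J = -5829599986276
√(-1369013 + J) = √(-1369013 - 5829599986276) = √(-5829601355289) = 3*I*√647733483921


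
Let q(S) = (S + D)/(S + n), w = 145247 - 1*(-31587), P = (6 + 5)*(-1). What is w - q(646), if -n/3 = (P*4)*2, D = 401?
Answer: 160917893/910 ≈ 1.7683e+5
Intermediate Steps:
P = -11 (P = 11*(-1) = -11)
n = 264 (n = -3*(-11*4)*2 = -(-132)*2 = -3*(-88) = 264)
w = 176834 (w = 145247 + 31587 = 176834)
q(S) = (401 + S)/(264 + S) (q(S) = (S + 401)/(S + 264) = (401 + S)/(264 + S))
w - q(646) = 176834 - (401 + 646)/(264 + 646) = 176834 - 1047/910 = 160917893/910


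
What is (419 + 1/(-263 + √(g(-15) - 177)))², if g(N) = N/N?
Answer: 32*(11543031*√11 + 378508115*I)/(2104*√11 + 68993*I) ≈ 1.7556e+5 - 0.16032*I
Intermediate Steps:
g(N) = 1
(419 + 1/(-263 + √(g(-15) - 177)))² = (419 + 1/(-263 + √(1 - 177)))² = (419 + 1/(-263 + √(-176)))² = (419 + 1/(-263 + 4*I*√11))²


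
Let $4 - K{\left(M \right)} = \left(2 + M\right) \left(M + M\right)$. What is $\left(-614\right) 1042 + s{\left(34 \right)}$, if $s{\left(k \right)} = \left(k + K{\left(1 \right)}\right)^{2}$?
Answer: $-638764$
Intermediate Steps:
$K{\left(M \right)} = 4 - 2 M \left(2 + M\right)$ ($K{\left(M \right)} = 4 - \left(2 + M\right) \left(M + M\right) = 4 - \left(2 + M\right) 2 M = 4 - 2 M \left(2 + M\right)$)
$s{\left(k \right)} = \left(-2 + k\right)^{2}$ ($s{\left(k \right)} = \left(k - 2\right)^{2} = \left(-2 + k\right)^{2}$)
$\left(-614\right) 1042 + s{\left(34 \right)} = \left(-614\right) 1042 + \left(-2 + 34\right)^{2} = -639788 + 32^{2} = -639788 + 1024 = -638764$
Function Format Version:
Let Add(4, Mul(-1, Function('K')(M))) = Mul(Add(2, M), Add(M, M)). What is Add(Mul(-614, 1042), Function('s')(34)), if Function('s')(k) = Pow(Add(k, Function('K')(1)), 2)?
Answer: -638764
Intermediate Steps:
Function('K')(M) = Add(4, Mul(-2, M, Add(2, M))) (Function('K')(M) = Add(4, Mul(-1, Mul(Add(2, M), Add(M, M)))) = Add(4, Mul(-1, Mul(Add(2, M), Mul(2, M)))) = Add(4, Mul(-1, Mul(2, M, Add(2, M)))) = Add(4, Mul(-2, M, Add(2, M))))
Function('s')(k) = Pow(Add(-2, k), 2) (Function('s')(k) = Pow(Add(k, Add(4, Mul(-4, 1), Mul(-2, Pow(1, 2)))), 2) = Pow(Add(k, Add(4, -4, Mul(-2, 1))), 2) = Pow(Add(k, Add(4, -4, -2)), 2) = Pow(Add(k, -2), 2) = Pow(Add(-2, k), 2))
Add(Mul(-614, 1042), Function('s')(34)) = Add(Mul(-614, 1042), Pow(Add(-2, 34), 2)) = Add(-639788, Pow(32, 2)) = Add(-639788, 1024) = -638764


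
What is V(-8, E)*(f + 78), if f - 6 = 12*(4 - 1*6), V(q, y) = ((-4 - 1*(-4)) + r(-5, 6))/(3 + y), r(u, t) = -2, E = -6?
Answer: 40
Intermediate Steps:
V(q, y) = -2/(3 + y) (V(q, y) = ((-4 - 1*(-4)) - 2)/(3 + y) = ((-4 + 4) - 2)/(3 + y) = (0 - 2)/(3 + y) = -2/(3 + y))
f = -18 (f = 6 + 12*(4 - 1*6) = 6 + 12*(4 - 6) = 6 + 12*(-2) = 6 - 24 = -18)
V(-8, E)*(f + 78) = (-2/(3 - 6))*(-18 + 78) = -2/(-3)*60 = -2*(-⅓)*60 = (⅔)*60 = 40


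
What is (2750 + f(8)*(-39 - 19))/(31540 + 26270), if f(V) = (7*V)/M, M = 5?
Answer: 5251/144525 ≈ 0.036333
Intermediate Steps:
f(V) = 7*V/5 (f(V) = (7*V)/5 = (7*V)*(⅕) = 7*V/5)
(2750 + f(8)*(-39 - 19))/(31540 + 26270) = (2750 + ((7/5)*8)*(-39 - 19))/(31540 + 26270) = (2750 + (56/5)*(-58))/57810 = (2750 - 3248/5)*(1/57810) = (10502/5)*(1/57810) = 5251/144525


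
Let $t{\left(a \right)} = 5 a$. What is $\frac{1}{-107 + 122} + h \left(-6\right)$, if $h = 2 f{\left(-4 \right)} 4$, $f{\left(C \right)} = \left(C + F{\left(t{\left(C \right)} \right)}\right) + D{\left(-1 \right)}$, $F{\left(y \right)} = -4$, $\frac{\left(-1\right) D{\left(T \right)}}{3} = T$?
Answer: $\frac{3601}{15} \approx 240.07$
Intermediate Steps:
$D{\left(T \right)} = - 3 T$
$f{\left(C \right)} = -1 + C$ ($f{\left(C \right)} = \left(C - 4\right) - -3 = \left(-4 + C\right) + 3 = -1 + C$)
$h = -40$ ($h = 2 \left(-1 - 4\right) 4 = 2 \left(-5\right) 4 = \left(-10\right) 4 = -40$)
$\frac{1}{-107 + 122} + h \left(-6\right) = \frac{1}{-107 + 122} - -240 = \frac{1}{15} + 240 = \frac{3601}{15}$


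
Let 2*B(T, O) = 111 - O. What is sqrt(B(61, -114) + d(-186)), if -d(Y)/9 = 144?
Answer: 3*I*sqrt(526)/2 ≈ 34.402*I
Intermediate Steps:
d(Y) = -1296 (d(Y) = -9*144 = -1296)
B(T, O) = 111/2 - O/2 (B(T, O) = (111 - O)/2 = 111/2 - O/2)
sqrt(B(61, -114) + d(-186)) = sqrt((111/2 - 1/2*(-114)) - 1296) = sqrt((111/2 + 57) - 1296) = sqrt(225/2 - 1296) = sqrt(-2367/2) = 3*I*sqrt(526)/2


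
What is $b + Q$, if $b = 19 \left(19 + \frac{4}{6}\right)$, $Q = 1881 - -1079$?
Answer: $\frac{10001}{3} \approx 3333.7$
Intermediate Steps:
$Q = 2960$ ($Q = 1881 + 1079 = 2960$)
$b = \frac{1121}{3}$ ($b = 19 \left(19 + 4 \cdot \frac{1}{6}\right) = 19 \left(19 + \frac{2}{3}\right) = 19 \cdot \frac{59}{3} = \frac{1121}{3} \approx 373.67$)
$b + Q = \frac{1121}{3} + 2960 = \frac{10001}{3}$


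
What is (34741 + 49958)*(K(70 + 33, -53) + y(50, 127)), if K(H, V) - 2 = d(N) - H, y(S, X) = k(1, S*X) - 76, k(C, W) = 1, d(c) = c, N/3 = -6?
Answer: -16431606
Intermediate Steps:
N = -18 (N = 3*(-6) = -18)
y(S, X) = -75 (y(S, X) = 1 - 76 = -75)
K(H, V) = -16 - H (K(H, V) = 2 + (-18 - H) = -16 - H)
(34741 + 49958)*(K(70 + 33, -53) + y(50, 127)) = (34741 + 49958)*((-16 - (70 + 33)) - 75) = 84699*((-16 - 1*103) - 75) = 84699*((-16 - 103) - 75) = 84699*(-119 - 75) = 84699*(-194) = -16431606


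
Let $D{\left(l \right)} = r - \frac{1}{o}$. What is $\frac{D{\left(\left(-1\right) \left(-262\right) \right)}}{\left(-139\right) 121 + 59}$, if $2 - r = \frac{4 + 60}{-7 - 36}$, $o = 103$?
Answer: $- \frac{15407}{74230040} \approx -0.00020756$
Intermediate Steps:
$r = \frac{150}{43}$ ($r = 2 - \frac{4 + 60}{-7 - 36} = 2 - \frac{64}{-43} = 2 - 64 \left(- \frac{1}{43}\right) = 2 - - \frac{64}{43} = 2 + \frac{64}{43} = \frac{150}{43} \approx 3.4884$)
$D{\left(l \right)} = \frac{15407}{4429}$ ($D{\left(l \right)} = \frac{150}{43} - \frac{1}{103} = \frac{15407}{4429}$)
$\frac{D{\left(\left(-1\right) \left(-262\right) \right)}}{\left(-139\right) 121 + 59} = \frac{15407}{4429 \left(\left(-139\right) 121 + 59\right)} = \frac{15407}{4429 \left(-16819 + 59\right)} = \frac{15407}{4429 \left(-16760\right)} = \frac{15407}{4429} \left(- \frac{1}{16760}\right) = - \frac{15407}{74230040}$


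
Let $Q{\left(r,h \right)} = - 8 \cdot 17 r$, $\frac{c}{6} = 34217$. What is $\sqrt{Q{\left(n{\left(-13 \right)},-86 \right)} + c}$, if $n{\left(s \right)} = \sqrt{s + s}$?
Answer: $\sqrt{205302 - 136 i \sqrt{26}} \approx 453.1 - 0.7652 i$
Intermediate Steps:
$n{\left(s \right)} = \sqrt{2} \sqrt{s}$ ($n{\left(s \right)} = \sqrt{2 s} = \sqrt{2} \sqrt{s}$)
$c = 205302$ ($c = 6 \cdot 34217 = 205302$)
$Q{\left(r,h \right)} = - 136 r$
$\sqrt{Q{\left(n{\left(-13 \right)},-86 \right)} + c} = \sqrt{- 136 \sqrt{2} \sqrt{-13} + 205302} = \sqrt{- 136 \sqrt{2} i \sqrt{13} + 205302} = \sqrt{- 136 i \sqrt{26} + 205302} = \sqrt{205302 - 136 i \sqrt{26}}$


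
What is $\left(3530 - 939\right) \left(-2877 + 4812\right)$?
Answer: $5013585$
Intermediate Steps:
$\left(3530 - 939\right) \left(-2877 + 4812\right) = 2591 \cdot 1935 = 5013585$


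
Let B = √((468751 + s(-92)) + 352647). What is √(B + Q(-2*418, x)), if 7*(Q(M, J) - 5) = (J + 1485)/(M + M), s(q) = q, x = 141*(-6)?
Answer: √(169359806 + 34245904*√821306)/5852 ≈ 30.186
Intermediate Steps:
x = -846
Q(M, J) = 5 + (1485 + J)/(14*M) (Q(M, J) = 5 + ((J + 1485)/(M + M))/7 = 5 + ((1485 + J)/((2*M)))/7 = 5 + ((1485 + J)*(1/(2*M)))/7 = 5 + ((1485 + J)/(2*M))/7 = 5 + (1485 + J)/(14*M))
B = √821306 (B = √((468751 - 92) + 352647) = √(468659 + 352647) = √821306 ≈ 906.26)
√(B + Q(-2*418, x)) = √(√821306 + (1485 - 846 + 70*(-2*418))/(14*((-2*418)))) = √(√821306 + (1/14)*(1485 - 846 + 70*(-836))/(-836)) = √(√821306 + (1/14)*(-1/836)*(1485 - 846 - 58520)) = √(√821306 + (1/14)*(-1/836)*(-57881)) = √(√821306 + 57881/11704) = √(57881/11704 + √821306)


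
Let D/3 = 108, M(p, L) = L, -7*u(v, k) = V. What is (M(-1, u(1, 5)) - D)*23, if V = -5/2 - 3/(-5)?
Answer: -521203/70 ≈ -7445.8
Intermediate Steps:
V = -19/10 (V = -5*1/2 - 3*(-1/5) = -5/2 + 3/5 = -19/10 ≈ -1.9000)
u(v, k) = 19/70 (u(v, k) = -1/7*(-19/10) = 19/70)
D = 324 (D = 3*108 = 324)
(M(-1, u(1, 5)) - D)*23 = (19/70 - 1*324)*23 = (19/70 - 324)*23 = -22661/70*23 = -521203/70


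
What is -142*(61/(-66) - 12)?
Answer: 60563/33 ≈ 1835.2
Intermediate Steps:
-142*(61/(-66) - 12) = -142*(61*(-1/66) - 12) = -142*(-61/66 - 12) = -142*(-853/66) = 60563/33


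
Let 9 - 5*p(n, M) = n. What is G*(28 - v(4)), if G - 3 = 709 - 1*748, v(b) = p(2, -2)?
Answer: -4788/5 ≈ -957.60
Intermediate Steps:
p(n, M) = 9/5 - n/5
v(b) = 7/5 (v(b) = 9/5 - ⅕*2 = 9/5 - ⅖ = 7/5)
G = -36 (G = 3 + (709 - 1*748) = 3 + (709 - 748) = 3 - 39 = -36)
G*(28 - v(4)) = -36*(28 - 1*7/5) = -36*(28 - 7/5) = -36*133/5 = -4788/5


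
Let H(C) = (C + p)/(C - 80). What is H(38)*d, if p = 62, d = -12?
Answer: 200/7 ≈ 28.571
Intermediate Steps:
H(C) = (62 + C)/(-80 + C) (H(C) = (C + 62)/(C - 80) = (62 + C)/(-80 + C))
H(38)*d = ((62 + 38)/(-80 + 38))*(-12) = (100/(-42))*(-12) = -1/42*100*(-12) = -50/21*(-12) = 200/7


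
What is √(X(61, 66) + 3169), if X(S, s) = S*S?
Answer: √6890 ≈ 83.006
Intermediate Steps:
X(S, s) = S²
√(X(61, 66) + 3169) = √(61² + 3169) = √(3721 + 3169) = √6890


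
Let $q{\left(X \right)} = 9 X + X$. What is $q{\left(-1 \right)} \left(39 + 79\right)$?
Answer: $-1180$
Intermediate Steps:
$q{\left(X \right)} = 10 X$
$q{\left(-1 \right)} \left(39 + 79\right) = 10 \left(-1\right) \left(39 + 79\right) = \left(-10\right) 118 = -1180$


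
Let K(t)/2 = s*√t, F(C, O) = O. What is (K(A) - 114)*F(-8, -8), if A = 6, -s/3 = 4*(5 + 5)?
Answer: 912 + 1920*√6 ≈ 5615.0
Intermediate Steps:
s = -120 (s = -12*(5 + 5) = -12*10 = -3*40 = -120)
K(t) = -240*√t (K(t) = 2*(-120*√t) = -240*√t)
(K(A) - 114)*F(-8, -8) = (-240*√6 - 114)*(-8) = (-114 - 240*√6)*(-8) = 912 + 1920*√6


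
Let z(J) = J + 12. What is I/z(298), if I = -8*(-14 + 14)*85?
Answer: 0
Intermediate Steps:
z(J) = 12 + J
I = 0 (I = -8*0*85 = 0*85 = 0)
I/z(298) = 0/(12 + 298) = 0/310 = 0*(1/310) = 0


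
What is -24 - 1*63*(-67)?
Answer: 4197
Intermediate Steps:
-24 - 1*63*(-67) = -24 - 63*(-67) = -24 + 4221 = 4197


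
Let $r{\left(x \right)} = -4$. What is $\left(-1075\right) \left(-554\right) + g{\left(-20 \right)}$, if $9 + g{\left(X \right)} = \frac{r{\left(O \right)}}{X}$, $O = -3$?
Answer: $\frac{2977706}{5} \approx 5.9554 \cdot 10^{5}$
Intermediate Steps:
$g{\left(X \right)} = -9 - \frac{4}{X}$
$\left(-1075\right) \left(-554\right) + g{\left(-20 \right)} = \left(-1075\right) \left(-554\right) - \left(9 + \frac{4}{-20}\right) = 595550 - \frac{44}{5} = \frac{2977706}{5}$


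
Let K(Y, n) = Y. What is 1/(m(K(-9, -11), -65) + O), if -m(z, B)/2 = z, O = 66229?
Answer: 1/66247 ≈ 1.5095e-5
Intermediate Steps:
m(z, B) = -2*z
1/(m(K(-9, -11), -65) + O) = 1/(-2*(-9) + 66229) = 1/(18 + 66229) = 1/66247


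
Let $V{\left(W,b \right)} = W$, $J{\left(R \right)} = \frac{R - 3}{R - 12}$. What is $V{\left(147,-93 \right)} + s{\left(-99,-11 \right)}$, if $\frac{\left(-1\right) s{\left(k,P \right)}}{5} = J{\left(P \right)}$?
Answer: $\frac{3311}{23} \approx 143.96$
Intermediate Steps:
$J{\left(R \right)} = \frac{-3 + R}{-12 + R}$
$s{\left(k,P \right)} = - \frac{5 \left(-3 + P\right)}{-12 + P}$ ($s{\left(k,P \right)} = - 5 \frac{-3 + P}{-12 + P} = - \frac{5 \left(-3 + P\right)}{-12 + P}$)
$V{\left(147,-93 \right)} + s{\left(-99,-11 \right)} = 147 + \frac{5 \left(3 - -11\right)}{-12 - 11} = 147 + \frac{5 \left(3 + 11\right)}{-23} = 147 + 5 \left(- \frac{1}{23}\right) 14 = 147 - \frac{70}{23} = \frac{3311}{23}$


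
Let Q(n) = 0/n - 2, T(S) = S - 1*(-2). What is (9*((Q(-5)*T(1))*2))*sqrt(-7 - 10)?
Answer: -108*I*sqrt(17) ≈ -445.3*I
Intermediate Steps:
T(S) = 2 + S (T(S) = S + 2 = 2 + S)
Q(n) = -2 (Q(n) = 0 - 2 = -2)
(9*((Q(-5)*T(1))*2))*sqrt(-7 - 10) = (9*(-2*(2 + 1)*2))*sqrt(-7 - 10) = (9*(-2*3*2))*sqrt(-17) = (9*(-6*2))*(I*sqrt(17)) = (9*(-12))*(I*sqrt(17)) = -108*I*sqrt(17)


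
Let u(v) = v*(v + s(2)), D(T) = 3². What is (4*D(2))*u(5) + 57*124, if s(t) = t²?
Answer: 8688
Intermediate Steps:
D(T) = 9
u(v) = v*(4 + v) (u(v) = v*(v + 2²) = v*(v + 4) = v*(4 + v))
(4*D(2))*u(5) + 57*124 = (4*9)*(5*(4 + 5)) + 57*124 = 36*(5*9) + 7068 = 36*45 + 7068 = 1620 + 7068 = 8688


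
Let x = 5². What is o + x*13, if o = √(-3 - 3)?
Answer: 325 + I*√6 ≈ 325.0 + 2.4495*I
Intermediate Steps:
x = 25
o = I*√6 (o = √(-6) = I*√6 ≈ 2.4495*I)
o + x*13 = I*√6 + 25*13 = I*√6 + 325 = 325 + I*√6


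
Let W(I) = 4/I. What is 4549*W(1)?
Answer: 18196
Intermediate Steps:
4549*W(1) = 4549*(4/1) = 4549*(4*1) = 4549*4 = 18196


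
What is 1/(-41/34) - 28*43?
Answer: -49398/41 ≈ -1204.8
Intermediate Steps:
1/(-41/34) - 28*43 = 1/(-41*1/34) - 1204 = 1/(-41/34) - 1204 = -34/41 - 1204 = -49398/41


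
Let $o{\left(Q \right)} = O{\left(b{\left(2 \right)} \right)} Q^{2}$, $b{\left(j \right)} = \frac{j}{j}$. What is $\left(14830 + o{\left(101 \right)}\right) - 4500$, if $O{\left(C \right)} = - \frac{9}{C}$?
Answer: $-81479$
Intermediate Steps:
$b{\left(j \right)} = 1$
$o{\left(Q \right)} = - 9 Q^{2}$ ($o{\left(Q \right)} = - \frac{9}{1} Q^{2} = \left(-9\right) 1 Q^{2} = - 9 Q^{2}$)
$\left(14830 + o{\left(101 \right)}\right) - 4500 = \left(14830 - 9 \cdot 101^{2}\right) - 4500 = \left(14830 - 91809\right) - 4500 = -76979 - 4500 = -81479$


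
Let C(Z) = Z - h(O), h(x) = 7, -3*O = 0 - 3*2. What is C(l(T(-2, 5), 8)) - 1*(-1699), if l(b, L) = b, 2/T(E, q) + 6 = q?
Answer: 1690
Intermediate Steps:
O = 2 (O = -(0 - 3*2)/3 = -(0 - 6)/3 = -1/3*(-6) = 2)
T(E, q) = 2/(-6 + q)
C(Z) = -7 + Z (C(Z) = Z - 1*7 = Z - 7 = -7 + Z)
C(l(T(-2, 5), 8)) - 1*(-1699) = (-7 + 2/(-6 + 5)) - 1*(-1699) = (-7 + 2/(-1)) + 1699 = (-7 + 2*(-1)) + 1699 = (-7 - 2) + 1699 = -9 + 1699 = 1690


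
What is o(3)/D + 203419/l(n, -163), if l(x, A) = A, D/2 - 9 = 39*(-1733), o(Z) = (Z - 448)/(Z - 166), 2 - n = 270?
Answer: -27493298809/22030428 ≈ -1248.0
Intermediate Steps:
n = -268 (n = 2 - 1*270 = 2 - 270 = -268)
o(Z) = (-448 + Z)/(-166 + Z)
D = -135156 (D = 18 + 2*(39*(-1733)) = 18 + 2*(-67587) = 18 - 135174 = -135156)
o(3)/D + 203419/l(n, -163) = ((-448 + 3)/(-166 + 3))/(-135156) + 203419/(-163) = (-445/(-163))*(-1/135156) + 203419*(-1/163) = -1/163*(-445)*(-1/135156) - 203419/163 = (445/163)*(-1/135156) - 203419/163 = -445/22030428 - 203419/163 = -27493298809/22030428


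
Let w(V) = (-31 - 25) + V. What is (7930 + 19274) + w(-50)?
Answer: 27098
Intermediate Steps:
w(V) = -56 + V
(7930 + 19274) + w(-50) = (7930 + 19274) + (-56 - 50) = 27204 - 106 = 27098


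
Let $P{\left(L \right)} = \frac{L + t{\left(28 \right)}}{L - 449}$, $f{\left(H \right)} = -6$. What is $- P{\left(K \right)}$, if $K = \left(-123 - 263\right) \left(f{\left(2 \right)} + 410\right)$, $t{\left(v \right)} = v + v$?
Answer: $- \frac{155888}{156393} \approx -0.99677$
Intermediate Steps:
$t{\left(v \right)} = 2 v$
$K = -155944$ ($K = \left(-123 - 263\right) \left(-6 + 410\right) = \left(-386\right) 404 = -155944$)
$P{\left(L \right)} = \frac{56 + L}{-449 + L}$ ($P{\left(L \right)} = \frac{L + 2 \cdot 28}{L - 449} = \frac{L + 56}{-449 + L} = \frac{56 + L}{-449 + L}$)
$- P{\left(K \right)} = - \frac{56 - 155944}{-449 - 155944} = - \frac{-155888}{-156393} = - \frac{\left(-1\right) \left(-155888\right)}{156393} = \left(-1\right) \frac{155888}{156393} = - \frac{155888}{156393}$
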